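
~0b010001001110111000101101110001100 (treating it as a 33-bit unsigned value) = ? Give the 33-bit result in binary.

Invert each bit: 010001001110111000101101110001100 → 101110110001000111010010001110011.

0b101110110001000111010010001110011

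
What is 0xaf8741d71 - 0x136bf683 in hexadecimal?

Subtract column by column in base 16:
  1-3 → e (borrow)
  7-8-1 → e (borrow)
  d-6-1 → 6
  1-f → 2 (borrow)
  4-b-1 → 8 (borrow)
  7-6-1 → 0
  8-3 → 5
  f-1 → e
  a-0 → a

0xae50826ee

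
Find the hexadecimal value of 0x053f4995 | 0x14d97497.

OR each hex digit independently (no carries):
  0|1=1, 5|4=5, 3|d=f, f|9=f, 4|7=7, 9|4=d, 9|9=9, 5|7=7

0x15ff7d97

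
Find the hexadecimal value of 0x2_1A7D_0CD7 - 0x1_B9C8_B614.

0x60B456C3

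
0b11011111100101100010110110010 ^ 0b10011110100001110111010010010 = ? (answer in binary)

0b01000001000100010101100100000

XOR bit by bit (1 where the bits differ):
  11011111100101100010110110010
^ 10011110100001110111010010010
= 01000001000100010101100100000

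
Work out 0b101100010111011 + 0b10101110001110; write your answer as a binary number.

0b1000010001001001

Add column by column in base 2, right to left:
  1+0 = 1
  1+1 = 0 carry 1
  0+1+1 = 0 carry 1
  1+1+1 = 1 carry 1
  1+0+1 = 0 carry 1
  1+0+1 = 0 carry 1
  0+0+1 = 1
  1+1 = 0 carry 1
  0+1+1 = 0 carry 1
  0+1+1 = 0 carry 1
  0+0+1 = 1
  1+1 = 0 carry 1
  1+0+1 = 0 carry 1
  0+1+1 = 0 carry 1
  1+0+1 = 0 carry 1
  final carry 1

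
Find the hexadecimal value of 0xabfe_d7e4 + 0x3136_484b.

0xdd35202f

Add column by column in base 16, right to left:
  4+b = f
  e+4 = 2 carry 1
  7+8+1 = 0 carry 1
  d+4+1 = 2 carry 1
  e+6+1 = 5 carry 1
  f+3+1 = 3 carry 1
  b+1+1 = d
  a+3 = d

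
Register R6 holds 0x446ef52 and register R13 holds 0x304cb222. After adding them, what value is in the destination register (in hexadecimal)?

0x3493a174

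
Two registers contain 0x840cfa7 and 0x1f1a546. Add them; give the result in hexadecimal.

0xa3274ed

Add column by column in base 16, right to left:
  7+6 = d
  a+4 = e
  f+5 = 4 carry 1
  c+a+1 = 7 carry 1
  0+1+1 = 2
  4+f = 3 carry 1
  8+1+1 = a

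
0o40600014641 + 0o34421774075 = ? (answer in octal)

Add column by column in base 8, right to left:
  1+5 = 6
  4+7 = 3 carry 1
  6+0+1 = 7
  4+4 = 0 carry 1
  1+7+1 = 1 carry 1
  0+7+1 = 0 carry 1
  0+1+1 = 2
  0+2 = 2
  6+4 = 2 carry 1
  0+4+1 = 5
  4+3 = 7

0o75222010736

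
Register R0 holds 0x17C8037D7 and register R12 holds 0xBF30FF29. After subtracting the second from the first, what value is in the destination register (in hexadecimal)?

Subtract column by column in base 16:
  7-9 → E (borrow)
  D-2-1 → A
  7-F → 8 (borrow)
  3-F-1 → 3 (borrow)
  0-0-1 → F (borrow)
  8-3-1 → 4
  C-F → D (borrow)
  7-B-1 → B (borrow)
  1-0-1 → 0

0xBD4F38AE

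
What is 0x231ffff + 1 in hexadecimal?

0x2320000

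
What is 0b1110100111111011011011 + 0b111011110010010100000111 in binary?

0b1001010011010001111100010

Add column by column in base 2, right to left:
  1+1 = 0 carry 1
  1+1+1 = 1 carry 1
  0+1+1 = 0 carry 1
  1+0+1 = 0 carry 1
  1+0+1 = 0 carry 1
  0+0+1 = 1
  1+0 = 1
  1+0 = 1
  0+1 = 1
  1+0 = 1
  1+1 = 0 carry 1
  1+0+1 = 0 carry 1
  1+0+1 = 0 carry 1
  1+1+1 = 1 carry 1
  1+0+1 = 0 carry 1
  0+0+1 = 1
  0+1 = 1
  1+1 = 0 carry 1
  0+1+1 = 0 carry 1
  1+1+1 = 1 carry 1
  1+0+1 = 0 carry 1
  1+1+1 = 1 carry 1
  0+1+1 = 0 carry 1
  0+1+1 = 0 carry 1
  final carry 1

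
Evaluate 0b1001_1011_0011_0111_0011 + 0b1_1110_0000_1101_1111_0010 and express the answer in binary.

0b1001111100000101100101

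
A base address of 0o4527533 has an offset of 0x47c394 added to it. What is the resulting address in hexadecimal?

0o4527533 = 0x12af5b in hexadecimal.
Add column by column in base 16, right to left:
  b+4 = f
  5+9 = e
  f+3 = 2 carry 1
  a+c+1 = 7 carry 1
  2+7+1 = a
  1+4 = 5

0x5a72ef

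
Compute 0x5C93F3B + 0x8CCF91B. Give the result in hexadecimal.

Add column by column in base 16, right to left:
  B+B = 6 carry 1
  3+1+1 = 5
  F+9 = 8 carry 1
  3+F+1 = 3 carry 1
  9+C+1 = 6 carry 1
  C+C+1 = 9 carry 1
  5+8+1 = E

0xE963856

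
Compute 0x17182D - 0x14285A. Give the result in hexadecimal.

Subtract column by column in base 16:
  D-A → 3
  2-5 → D (borrow)
  8-8-1 → F (borrow)
  1-2-1 → E (borrow)
  7-4-1 → 2
  1-1 → 0

0x2EFD3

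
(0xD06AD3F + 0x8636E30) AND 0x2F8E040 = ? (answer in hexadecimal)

Add column by column in base 16, right to left:
  F+0 = F
  3+3 = 6
  D+E = B carry 1
  A+6+1 = 1 carry 1
  6+3+1 = A
  0+6 = 6
  D+8 = 5 carry 1
  final carry 1
Sum = 0x156A1B6F; now AND with 0x2F8E040:
  1&0=0, 5&2=0, 6&F=6, A&8=8, 1&E=0, B&0=0, 6&4=4, F&0=0

0x680040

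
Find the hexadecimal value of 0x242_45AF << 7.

7 bits is not a whole number of base-16 digits; in binary: 10010000100100010110101111 << 7 = 100100001001000101101011110000000.

0x12122D780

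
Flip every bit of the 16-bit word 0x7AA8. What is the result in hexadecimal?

Each hex digit d becomes F−d:
  7→8, A→5, A→5, 8→7

0x8557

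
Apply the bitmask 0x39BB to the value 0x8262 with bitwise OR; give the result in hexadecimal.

OR each hex digit independently (no carries):
  8|3=B, 2|9=B, 6|B=F, 2|B=B

0xBBFB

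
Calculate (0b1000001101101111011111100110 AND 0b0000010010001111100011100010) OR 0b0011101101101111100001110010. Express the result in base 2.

0b1000001101101111011111100110 AND 0b0000010010001111100011100010 = 0b0000000000001111000011100010.
Then OR with 0b0011101101101111100001110010.

0b11101101101111100011110010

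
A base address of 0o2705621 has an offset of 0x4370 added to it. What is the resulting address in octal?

0x4370 = 0o41560 in octal.
Add column by column in base 8, right to left:
  1+0 = 1
  2+6 = 0 carry 1
  6+5+1 = 4 carry 1
  5+1+1 = 7
  0+4 = 4
  7+0 = 7
  2+0 = 2

0o2747401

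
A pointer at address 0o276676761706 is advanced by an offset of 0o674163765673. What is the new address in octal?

0o1173062747601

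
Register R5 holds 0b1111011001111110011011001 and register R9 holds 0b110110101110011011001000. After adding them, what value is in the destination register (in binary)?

0b10110001111110001110100001

Add column by column in base 2, right to left:
  1+0 = 1
  0+0 = 0
  0+0 = 0
  1+1 = 0 carry 1
  1+0+1 = 0 carry 1
  0+0+1 = 1
  1+1 = 0 carry 1
  1+1+1 = 1 carry 1
  0+0+1 = 1
  0+1 = 1
  1+1 = 0 carry 1
  1+0+1 = 0 carry 1
  1+0+1 = 0 carry 1
  1+1+1 = 1 carry 1
  1+1+1 = 1 carry 1
  1+1+1 = 1 carry 1
  0+0+1 = 1
  0+1 = 1
  1+0 = 1
  1+1 = 0 carry 1
  0+1+1 = 0 carry 1
  1+0+1 = 0 carry 1
  1+1+1 = 1 carry 1
  1+1+1 = 1 carry 1
  1+0+1 = 0 carry 1
  final carry 1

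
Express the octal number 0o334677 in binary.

0b11011100110111111

Each octal digit is 3 bits: 3=011 3=011 4=100 6=110 7=111 7=111.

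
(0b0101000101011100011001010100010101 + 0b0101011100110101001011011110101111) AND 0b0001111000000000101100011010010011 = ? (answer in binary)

0b100000000000100100010010000000

Add column by column in base 2, right to left:
  1+1 = 0 carry 1
  0+1+1 = 0 carry 1
  1+1+1 = 1 carry 1
  0+1+1 = 0 carry 1
  1+0+1 = 0 carry 1
  0+1+1 = 0 carry 1
  0+0+1 = 1
  0+1 = 1
  1+1 = 0 carry 1
  0+1+1 = 0 carry 1
  1+1+1 = 1 carry 1
  0+0+1 = 1
  1+1 = 0 carry 1
  0+1+1 = 0 carry 1
  0+0+1 = 1
  1+1 = 0 carry 1
  1+0+1 = 0 carry 1
  0+0+1 = 1
  0+1 = 1
  0+0 = 0
  1+1 = 0 carry 1
  1+0+1 = 0 carry 1
  1+1+1 = 1 carry 1
  0+1+1 = 0 carry 1
  1+0+1 = 0 carry 1
  0+0+1 = 1
  1+1 = 0 carry 1
  0+1+1 = 0 carry 1
  0+1+1 = 0 carry 1
  0+0+1 = 1
  1+1 = 0 carry 1
  0+0+1 = 1
  1+1 = 0 carry 1
  final carry 1
Sum = 0b1010100010010001100100110011000100; now AND with 0b0001111000000000101100011010010011:
  1010100010010001100100110011000100
& 0001111000000000101100011010010011
= 0000100000000000100100010010000000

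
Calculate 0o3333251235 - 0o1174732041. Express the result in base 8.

0o2136317174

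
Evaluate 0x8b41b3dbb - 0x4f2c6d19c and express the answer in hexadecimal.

Subtract column by column in base 16:
  b-c → f (borrow)
  b-9-1 → 1
  d-1 → c
  3-d → 6 (borrow)
  b-6-1 → 4
  1-c → 5 (borrow)
  4-2-1 → 1
  b-f → c (borrow)
  8-4-1 → 3

0x3c1546c1f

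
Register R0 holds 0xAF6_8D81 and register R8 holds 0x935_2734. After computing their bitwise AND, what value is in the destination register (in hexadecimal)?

0x8340500

AND each hex digit independently (no carries):
  A&9=8, F&3=3, 6&5=4, 8&2=0, D&7=5, 8&3=0, 1&4=0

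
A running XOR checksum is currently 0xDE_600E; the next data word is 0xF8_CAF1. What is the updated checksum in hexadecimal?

0x26AAFF

XOR each hex digit independently (no carries):
  D^F=2, E^8=6, 6^C=A, 0^A=A, 0^F=F, E^1=F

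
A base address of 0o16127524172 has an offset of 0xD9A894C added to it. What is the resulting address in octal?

0xD9A894C = 0o1546504514 in octal.
Add column by column in base 8, right to left:
  2+4 = 6
  7+1 = 0 carry 1
  1+5+1 = 7
  4+4 = 0 carry 1
  2+0+1 = 3
  5+5 = 2 carry 1
  7+6+1 = 6 carry 1
  2+4+1 = 7
  1+5 = 6
  6+1 = 7
  1+0 = 1

0o17676230706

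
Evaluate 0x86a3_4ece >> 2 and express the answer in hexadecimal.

0x21a8d3b3

2 bits is not a whole number of base-16 digits; in binary: 10000110101000110100111011001110 >> 2 = 100001101010001101001110110011.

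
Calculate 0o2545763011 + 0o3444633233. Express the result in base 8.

0o6212616244

Add column by column in base 8, right to left:
  1+3 = 4
  1+3 = 4
  0+2 = 2
  3+3 = 6
  6+3 = 1 carry 1
  7+6+1 = 6 carry 1
  5+4+1 = 2 carry 1
  4+4+1 = 1 carry 1
  5+4+1 = 2 carry 1
  2+3+1 = 6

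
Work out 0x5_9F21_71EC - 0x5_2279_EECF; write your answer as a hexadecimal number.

Subtract column by column in base 16:
  C-F → D (borrow)
  E-C-1 → 1
  1-E → 3 (borrow)
  7-E-1 → 8 (borrow)
  1-9-1 → 7 (borrow)
  2-7-1 → A (borrow)
  F-2-1 → C
  9-2 → 7
  5-5 → 0

0x7CA7831D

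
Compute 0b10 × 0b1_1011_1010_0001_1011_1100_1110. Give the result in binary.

Multiply each base-2 digit by 2, carrying:
  0×2 = 0 → write 0
  1×2 = 2 → write 0 carry 1
  1×2+1 = 3 → write 1 carry 1
  1×2+1 = 3 → write 1 carry 1
  0×2+1 = 1 → write 1
  0×2 = 0 → write 0
  1×2 = 2 → write 0 carry 1
  1×2+1 = 3 → write 1 carry 1
  1×2+1 = 3 → write 1 carry 1
  1×2+1 = 3 → write 1 carry 1
  0×2+1 = 1 → write 1
  1×2 = 2 → write 0 carry 1
  1×2+1 = 3 → write 1 carry 1
  0×2+1 = 1 → write 1
  0×2 = 0 → write 0
  0×2 = 0 → write 0
  0×2 = 0 → write 0
  1×2 = 2 → write 0 carry 1
  0×2+1 = 1 → write 1
  1×2 = 2 → write 0 carry 1
  1×2+1 = 3 → write 1 carry 1
  1×2+1 = 3 → write 1 carry 1
  0×2+1 = 1 → write 1
  1×2 = 2 → write 0 carry 1
  1×2+1 = 3 → write 1 carry 1
  remaining carry: 1

0b11011101000011011110011100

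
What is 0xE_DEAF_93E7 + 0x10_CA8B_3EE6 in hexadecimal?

0x1FA93AD2CD

Add column by column in base 16, right to left:
  7+6 = D
  E+E = C carry 1
  3+E+1 = 2 carry 1
  9+3+1 = D
  F+B = A carry 1
  A+8+1 = 3 carry 1
  E+A+1 = 9 carry 1
  D+C+1 = A carry 1
  E+0+1 = F
  0+1 = 1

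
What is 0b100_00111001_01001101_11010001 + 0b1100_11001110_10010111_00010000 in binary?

0b10001000001111110010011100001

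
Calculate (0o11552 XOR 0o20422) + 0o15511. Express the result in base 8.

0o46701

First 0o11552 XOR 0o20422 = 0o31170.
Add column by column in base 8, right to left:
  0+1 = 1
  7+1 = 0 carry 1
  1+5+1 = 7
  1+5 = 6
  3+1 = 4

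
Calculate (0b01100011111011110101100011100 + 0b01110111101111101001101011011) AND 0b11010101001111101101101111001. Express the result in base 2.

Add column by column in base 2, right to left:
  0+1 = 1
  0+1 = 1
  1+0 = 1
  1+1 = 0 carry 1
  1+1+1 = 1 carry 1
  0+0+1 = 1
  0+1 = 1
  0+0 = 0
  1+1 = 0 carry 1
  1+1+1 = 1 carry 1
  0+0+1 = 1
  1+0 = 1
  0+1 = 1
  1+0 = 1
  1+1 = 0 carry 1
  1+1+1 = 1 carry 1
  1+1+1 = 1 carry 1
  0+1+1 = 0 carry 1
  1+1+1 = 1 carry 1
  1+0+1 = 0 carry 1
  1+1+1 = 1 carry 1
  1+1+1 = 1 carry 1
  1+1+1 = 1 carry 1
  0+1+1 = 0 carry 1
  0+0+1 = 1
  0+1 = 1
  1+1 = 0 carry 1
  1+1+1 = 1 carry 1
  final carry 1
Sum = 0b11011011101011011111001110111; now AND with 0b11010101001111101101101111001:
  11011011101011011111001110111
& 11010101001111101101101111001
= 11010001001011001101001110001

0b11010001001011001101001110001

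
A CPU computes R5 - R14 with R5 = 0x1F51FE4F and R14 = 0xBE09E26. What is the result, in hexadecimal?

0x13716029

Subtract column by column in base 16:
  F-6 → 9
  4-2 → 2
  E-E → 0
  F-9 → 6
  1-0 → 1
  5-E → 7 (borrow)
  F-B-1 → 3
  1-0 → 1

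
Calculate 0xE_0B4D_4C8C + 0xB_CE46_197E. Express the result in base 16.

Add column by column in base 16, right to left:
  C+E = A carry 1
  8+7+1 = 0 carry 1
  C+9+1 = 6 carry 1
  4+1+1 = 6
  D+6 = 3 carry 1
  4+4+1 = 9
  B+E = 9 carry 1
  0+C+1 = D
  E+B = 9 carry 1
  final carry 1

0x19D993660A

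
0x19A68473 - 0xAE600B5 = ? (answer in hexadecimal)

Subtract column by column in base 16:
  3-5 → E (borrow)
  7-B-1 → B (borrow)
  4-0-1 → 3
  8-0 → 8
  6-6 → 0
  A-E → C (borrow)
  9-A-1 → E (borrow)
  1-0-1 → 0

0xEC083BE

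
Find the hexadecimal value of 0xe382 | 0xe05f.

0xe3df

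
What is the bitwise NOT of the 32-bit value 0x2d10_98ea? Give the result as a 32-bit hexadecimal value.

Each hex digit d becomes f−d:
  2→d, d→2, 1→e, 0→f, 9→6, 8→7, e→1, a→5

0xd2ef6715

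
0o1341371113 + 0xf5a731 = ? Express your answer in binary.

0o1341371113 = 0b1011100001011111001001001011 in binary.
0xf5a731 = 0b111101011010011100110001 in binary.
Add column by column in base 2, right to left:
  1+1 = 0 carry 1
  1+0+1 = 0 carry 1
  0+0+1 = 1
  1+0 = 1
  0+1 = 1
  0+1 = 1
  1+0 = 1
  0+0 = 0
  0+1 = 1
  1+1 = 0 carry 1
  0+1+1 = 0 carry 1
  0+0+1 = 1
  1+0 = 1
  1+1 = 0 carry 1
  1+0+1 = 0 carry 1
  1+1+1 = 1 carry 1
  1+1+1 = 1 carry 1
  0+0+1 = 1
  1+1 = 0 carry 1
  0+0+1 = 1
  0+1 = 1
  0+1 = 1
  0+1 = 1
  1+1 = 0 carry 1
  1+0+1 = 0 carry 1
  1+0+1 = 0 carry 1
  0+0+1 = 1
  1+0 = 1

0b1100011110111001100101111100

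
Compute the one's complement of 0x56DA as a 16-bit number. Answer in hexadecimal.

Each hex digit d becomes F−d:
  5→A, 6→9, D→2, A→5

0xA925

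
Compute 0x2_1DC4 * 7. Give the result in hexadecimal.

Multiply each base-16 digit by 7, carrying:
  4×7 = 28 → write C carry 1
  C×7+1 = 85 → write 5 carry 5
  D×7+5 = 96 → write 0 carry 6
  1×7+6 = 13 → write D
  2×7 = 14 → write E

0xED05C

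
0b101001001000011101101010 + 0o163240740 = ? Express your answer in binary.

0b10011100011100100101001010

0o163240740 = 0b1110011010100000111100000 in binary.
Add column by column in base 2, right to left:
  0+0 = 0
  1+0 = 1
  0+0 = 0
  1+0 = 1
  0+0 = 0
  1+1 = 0 carry 1
  1+1+1 = 1 carry 1
  0+1+1 = 0 carry 1
  1+1+1 = 1 carry 1
  1+0+1 = 0 carry 1
  1+0+1 = 0 carry 1
  0+0+1 = 1
  0+0 = 0
  0+0 = 0
  0+1 = 1
  1+0 = 1
  0+1 = 1
  0+0 = 0
  1+1 = 0 carry 1
  0+1+1 = 0 carry 1
  0+0+1 = 1
  1+0 = 1
  0+1 = 1
  1+1 = 0 carry 1
  0+1+1 = 0 carry 1
  final carry 1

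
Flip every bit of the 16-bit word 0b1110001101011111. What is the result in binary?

Invert each bit: 1110001101011111 → 0001110010100000.

0b0001110010100000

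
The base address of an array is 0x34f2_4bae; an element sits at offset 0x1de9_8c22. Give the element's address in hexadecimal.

0x52dbd7d0

Add column by column in base 16, right to left:
  e+2 = 0 carry 1
  a+2+1 = d
  b+c = 7 carry 1
  4+8+1 = d
  2+9 = b
  f+e = d carry 1
  4+d+1 = 2 carry 1
  3+1+1 = 5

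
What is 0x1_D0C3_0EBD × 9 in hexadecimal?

0x1056DB84A5

Multiply each base-16 digit by 9, carrying:
  D×9 = 117 → write 5 carry 7
  B×9+7 = 106 → write A carry 6
  E×9+6 = 132 → write 4 carry 8
  0×9+8 = 8 → write 8
  3×9 = 27 → write B carry 1
  C×9+1 = 109 → write D carry 6
  0×9+6 = 6 → write 6
  D×9 = 117 → write 5 carry 7
  1×9+7 = 16 → write 0 carry 1
  remaining carry: 1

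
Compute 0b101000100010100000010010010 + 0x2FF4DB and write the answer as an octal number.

0o520232555

0b101000100010100000010010010 = 0o504240222 in octal.
0x2FF4DB = 0o13772333 in octal.
Add column by column in base 8, right to left:
  2+3 = 5
  2+3 = 5
  2+3 = 5
  0+2 = 2
  4+7 = 3 carry 1
  2+7+1 = 2 carry 1
  4+3+1 = 0 carry 1
  0+1+1 = 2
  5+0 = 5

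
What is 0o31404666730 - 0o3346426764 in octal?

0o26036237744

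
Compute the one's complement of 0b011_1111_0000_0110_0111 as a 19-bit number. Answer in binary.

0b1000000111110011000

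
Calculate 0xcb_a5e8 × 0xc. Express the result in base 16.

0x98bc6e0

Multiply each base-16 digit by 12, carrying:
  8×12 = 96 → write 0 carry 6
  e×12+6 = 174 → write e carry 10
  5×12+10 = 70 → write 6 carry 4
  a×12+4 = 124 → write c carry 7
  b×12+7 = 139 → write b carry 8
  c×12+8 = 152 → write 8 carry 9
  remaining carry: 9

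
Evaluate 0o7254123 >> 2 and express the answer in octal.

2 bits is not a whole number of base-8 digits; in binary: 111010101100001010011 >> 2 = 1110101011000010100.

0o1653024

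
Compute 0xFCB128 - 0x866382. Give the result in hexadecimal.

0x764DA6

Subtract column by column in base 16:
  8-2 → 6
  2-8 → A (borrow)
  1-3-1 → D (borrow)
  B-6-1 → 4
  C-6 → 6
  F-8 → 7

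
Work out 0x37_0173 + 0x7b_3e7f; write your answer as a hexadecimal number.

0xb23ff2

Add column by column in base 16, right to left:
  3+f = 2 carry 1
  7+7+1 = f
  1+e = f
  0+3 = 3
  7+b = 2 carry 1
  3+7+1 = b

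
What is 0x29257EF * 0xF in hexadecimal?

0x26932701

Multiply each base-16 digit by 15, carrying:
  F×15 = 225 → write 1 carry 14
  E×15+14 = 224 → write 0 carry 14
  7×15+14 = 119 → write 7 carry 7
  5×15+7 = 82 → write 2 carry 5
  2×15+5 = 35 → write 3 carry 2
  9×15+2 = 137 → write 9 carry 8
  2×15+8 = 38 → write 6 carry 2
  remaining carry: 2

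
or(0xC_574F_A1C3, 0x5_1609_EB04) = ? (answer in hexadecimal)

OR each hex digit independently (no carries):
  C|5=D, 5|1=5, 7|6=7, 4|0=4, F|9=F, A|E=E, 1|B=B, C|0=C, 3|4=7

0xD574FEBC7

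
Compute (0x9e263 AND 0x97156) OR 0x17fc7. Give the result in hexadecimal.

0x97fc7

0x9e263 AND 0x97156 = 0x96042.
Then OR with 0x17fc7.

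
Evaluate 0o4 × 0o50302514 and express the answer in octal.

Multiply each base-8 digit by 4, carrying:
  4×4 = 16 → write 0 carry 2
  1×4+2 = 6 → write 6
  5×4 = 20 → write 4 carry 2
  2×4+2 = 10 → write 2 carry 1
  0×4+1 = 1 → write 1
  3×4 = 12 → write 4 carry 1
  0×4+1 = 1 → write 1
  5×4 = 20 → write 4 carry 2
  remaining carry: 2

0o241412460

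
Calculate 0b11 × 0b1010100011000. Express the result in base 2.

Multiply each base-2 digit by 3, carrying:
  0×3 = 0 → write 0
  0×3 = 0 → write 0
  0×3 = 0 → write 0
  1×3 = 3 → write 1 carry 1
  1×3+1 = 4 → write 0 carry 2
  0×3+2 = 2 → write 0 carry 1
  0×3+1 = 1 → write 1
  0×3 = 0 → write 0
  1×3 = 3 → write 1 carry 1
  0×3+1 = 1 → write 1
  1×3 = 3 → write 1 carry 1
  0×3+1 = 1 → write 1
  1×3 = 3 → write 1 carry 1
  remaining carry: 1

0b11111101001000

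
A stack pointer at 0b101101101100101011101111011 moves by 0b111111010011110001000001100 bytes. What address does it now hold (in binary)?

0b1101101000000011100110000111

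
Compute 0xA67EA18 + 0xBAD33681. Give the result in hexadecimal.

0xC53B2099

Add column by column in base 16, right to left:
  8+1 = 9
  1+8 = 9
  A+6 = 0 carry 1
  E+3+1 = 2 carry 1
  7+3+1 = B
  6+D = 3 carry 1
  A+A+1 = 5 carry 1
  0+B+1 = C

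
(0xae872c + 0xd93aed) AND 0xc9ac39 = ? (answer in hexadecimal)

Add column by column in base 16, right to left:
  c+d = 9 carry 1
  2+e+1 = 1 carry 1
  7+a+1 = 2 carry 1
  8+3+1 = c
  e+9 = 7 carry 1
  a+d+1 = 8 carry 1
  final carry 1
Sum = 0x187c219; now AND with 0xc9ac39:
  1&0=0, 8&c=8, 7&9=1, c&a=8, 2&c=0, 1&3=1, 9&9=9

0x818019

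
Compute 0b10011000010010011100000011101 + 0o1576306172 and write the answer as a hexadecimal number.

0x2102c497

0b10011000010010011100000011101 = 0x1309381d in hexadecimal.
0o1576306172 = 0xdf98c7a in hexadecimal.
Add column by column in base 16, right to left:
  d+a = 7 carry 1
  1+7+1 = 9
  8+c = 4 carry 1
  3+8+1 = c
  9+9 = 2 carry 1
  0+f+1 = 0 carry 1
  3+d+1 = 1 carry 1
  1+0+1 = 2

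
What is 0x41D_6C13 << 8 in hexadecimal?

0x41D6C1300

Shifting left by 8 bits = 2 hex digits: append 2 zeros.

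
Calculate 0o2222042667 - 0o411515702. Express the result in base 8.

0o1610324765

Subtract column by column in base 8:
  7-2 → 5
  6-0 → 6
  6-7 → 7 (borrow)
  2-5-1 → 4 (borrow)
  4-1-1 → 2
  0-5 → 3 (borrow)
  2-1-1 → 0
  2-1 → 1
  2-4 → 6 (borrow)
  2-0-1 → 1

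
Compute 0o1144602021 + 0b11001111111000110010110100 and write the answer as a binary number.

0o1144602021 = 0b1001100100110000010000010001 in binary.
Add column by column in base 2, right to left:
  1+0 = 1
  0+0 = 0
  0+1 = 1
  0+0 = 0
  1+1 = 0 carry 1
  0+1+1 = 0 carry 1
  0+0+1 = 1
  0+1 = 1
  0+0 = 0
  0+0 = 0
  1+1 = 0 carry 1
  0+1+1 = 0 carry 1
  0+0+1 = 1
  0+0 = 0
  0+0 = 0
  0+1 = 1
  1+1 = 0 carry 1
  1+1+1 = 1 carry 1
  0+1+1 = 0 carry 1
  0+1+1 = 0 carry 1
  1+1+1 = 1 carry 1
  0+1+1 = 0 carry 1
  0+0+1 = 1
  1+0 = 1
  1+1 = 0 carry 1
  0+1+1 = 0 carry 1
  0+0+1 = 1
  1+0 = 1

0b1100110100101001000011000101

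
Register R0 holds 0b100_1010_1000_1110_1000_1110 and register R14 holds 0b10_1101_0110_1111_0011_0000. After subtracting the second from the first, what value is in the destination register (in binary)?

0b111010001111101011110

Subtract column by column in base 2:
  0-0 → 0
  1-0 → 1
  1-0 → 1
  1-0 → 1
  0-1 → 1 (borrow)
  0-1-1 → 0 (borrow)
  0-0-1 → 1 (borrow)
  1-0-1 → 0
  0-1 → 1 (borrow)
  1-1-1 → 1 (borrow)
  1-1-1 → 1 (borrow)
  1-1-1 → 1 (borrow)
  0-0-1 → 1 (borrow)
  0-1-1 → 0 (borrow)
  0-1-1 → 0 (borrow)
  1-0-1 → 0
  0-1 → 1 (borrow)
  1-0-1 → 0
  0-1 → 1 (borrow)
  1-1-1 → 1 (borrow)
  0-0-1 → 1 (borrow)
  0-1-1 → 0 (borrow)
  1-0-1 → 0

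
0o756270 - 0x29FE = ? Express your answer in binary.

0b111011001010111010

0o756270 = 0b111101110010111000 in binary.
0x29FE = 0b10100111111110 in binary.
Subtract column by column in base 2:
  0-0 → 0
  0-1 → 1 (borrow)
  0-1-1 → 0 (borrow)
  1-1-1 → 1 (borrow)
  1-1-1 → 1 (borrow)
  1-1-1 → 1 (borrow)
  0-1-1 → 0 (borrow)
  1-1-1 → 1 (borrow)
  0-1-1 → 0 (borrow)
  0-0-1 → 1 (borrow)
  1-0-1 → 0
  1-1 → 0
  1-0 → 1
  0-1 → 1 (borrow)
  1-0-1 → 0
  1-0 → 1
  1-0 → 1
  1-0 → 1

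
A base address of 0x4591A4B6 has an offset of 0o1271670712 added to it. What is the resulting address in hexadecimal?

0o1271670712 = 0xAE771CA in hexadecimal.
Add column by column in base 16, right to left:
  6+A = 0 carry 1
  B+C+1 = 8 carry 1
  4+1+1 = 6
  A+7 = 1 carry 1
  1+7+1 = 9
  9+E = 7 carry 1
  5+A+1 = 0 carry 1
  4+0+1 = 5

0x50791680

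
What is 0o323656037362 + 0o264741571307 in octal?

0o610617630671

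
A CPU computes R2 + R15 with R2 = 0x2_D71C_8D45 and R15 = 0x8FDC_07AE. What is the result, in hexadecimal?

Add column by column in base 16, right to left:
  5+E = 3 carry 1
  4+A+1 = F
  D+7 = 4 carry 1
  8+0+1 = 9
  C+C = 8 carry 1
  1+D+1 = F
  7+F = 6 carry 1
  D+8+1 = 6 carry 1
  2+0+1 = 3

0x366F894F3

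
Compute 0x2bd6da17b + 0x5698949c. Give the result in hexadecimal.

0x314063617

Add column by column in base 16, right to left:
  b+c = 7 carry 1
  7+9+1 = 1 carry 1
  1+4+1 = 6
  a+9 = 3 carry 1
  d+8+1 = 6 carry 1
  6+9+1 = 0 carry 1
  d+6+1 = 4 carry 1
  b+5+1 = 1 carry 1
  2+0+1 = 3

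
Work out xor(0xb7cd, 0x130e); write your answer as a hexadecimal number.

XOR each hex digit independently (no carries):
  b^1=a, 7^3=4, c^0=c, d^e=3

0xa4c3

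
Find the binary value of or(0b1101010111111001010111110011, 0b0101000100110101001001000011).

OR bit by bit (1 where either bit is 1):
  1101010111111001010111110011
| 0101000100110101001001000011
= 1101010111111101011111110011

0b1101010111111101011111110011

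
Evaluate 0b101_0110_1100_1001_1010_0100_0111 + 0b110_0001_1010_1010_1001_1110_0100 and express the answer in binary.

0b1011100001110100010000101011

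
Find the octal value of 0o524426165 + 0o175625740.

0o722254125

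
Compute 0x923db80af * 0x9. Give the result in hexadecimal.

0x5242b78627

Multiply each base-16 digit by 9, carrying:
  f×9 = 135 → write 7 carry 8
  a×9+8 = 98 → write 2 carry 6
  0×9+6 = 6 → write 6
  8×9 = 72 → write 8 carry 4
  b×9+4 = 103 → write 7 carry 6
  d×9+6 = 123 → write b carry 7
  3×9+7 = 34 → write 2 carry 2
  2×9+2 = 20 → write 4 carry 1
  9×9+1 = 82 → write 2 carry 5
  remaining carry: 5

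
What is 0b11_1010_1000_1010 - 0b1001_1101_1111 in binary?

Subtract column by column in base 2:
  0-1 → 1 (borrow)
  1-1-1 → 1 (borrow)
  0-1-1 → 0 (borrow)
  1-1-1 → 1 (borrow)
  0-1-1 → 0 (borrow)
  0-0-1 → 1 (borrow)
  0-1-1 → 0 (borrow)
  1-1-1 → 1 (borrow)
  0-1-1 → 0 (borrow)
  1-0-1 → 0
  0-0 → 0
  1-1 → 0
  1-0 → 1
  1-0 → 1

0b11000010101011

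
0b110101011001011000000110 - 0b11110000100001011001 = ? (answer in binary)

0b110001101000110110101101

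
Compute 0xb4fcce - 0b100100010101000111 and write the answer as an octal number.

0o54533607

0xb4fcce = 0o55176316 in octal.
0b100100010101000111 = 0o442507 in octal.
Subtract column by column in base 8:
  6-7 → 7 (borrow)
  1-0-1 → 0
  3-5 → 6 (borrow)
  6-2-1 → 3
  7-4 → 3
  1-4 → 5 (borrow)
  5-0-1 → 4
  5-0 → 5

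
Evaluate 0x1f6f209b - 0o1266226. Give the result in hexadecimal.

0o1266226 = 0x56c96 in hexadecimal.
Subtract column by column in base 16:
  b-6 → 5
  9-9 → 0
  0-c → 4 (borrow)
  2-6-1 → b (borrow)
  f-5-1 → 9
  6-0 → 6
  f-0 → f
  1-0 → 1

0x1f69b405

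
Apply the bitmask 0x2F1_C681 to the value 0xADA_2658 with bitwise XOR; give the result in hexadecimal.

XOR each hex digit independently (no carries):
  A^2=8, D^F=2, A^1=B, 2^C=E, 6^6=0, 5^8=D, 8^1=9

0x82BE0D9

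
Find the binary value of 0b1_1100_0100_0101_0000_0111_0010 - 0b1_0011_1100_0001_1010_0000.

0b1101100001000111011010010

Subtract column by column in base 2:
  0-0 → 0
  1-0 → 1
  0-0 → 0
  0-0 → 0
  1-0 → 1
  1-1 → 0
  1-0 → 1
  0-1 → 1 (borrow)
  0-1-1 → 0 (borrow)
  0-0-1 → 1 (borrow)
  0-0-1 → 1 (borrow)
  0-0-1 → 1 (borrow)
  1-0-1 → 0
  0-0 → 0
  1-1 → 0
  0-1 → 1 (borrow)
  0-1-1 → 0 (borrow)
  0-1-1 → 0 (borrow)
  1-0-1 → 0
  0-0 → 0
  0-1 → 1 (borrow)
  0-0-1 → 1 (borrow)
  1-0-1 → 0
  1-0 → 1
  1-0 → 1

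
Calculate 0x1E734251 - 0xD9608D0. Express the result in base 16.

0x10DD3981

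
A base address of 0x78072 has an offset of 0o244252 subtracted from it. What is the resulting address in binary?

0b1100011011111001000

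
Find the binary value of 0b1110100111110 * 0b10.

Multiply each base-2 digit by 2, carrying:
  0×2 = 0 → write 0
  1×2 = 2 → write 0 carry 1
  1×2+1 = 3 → write 1 carry 1
  1×2+1 = 3 → write 1 carry 1
  1×2+1 = 3 → write 1 carry 1
  1×2+1 = 3 → write 1 carry 1
  0×2+1 = 1 → write 1
  0×2 = 0 → write 0
  1×2 = 2 → write 0 carry 1
  0×2+1 = 1 → write 1
  1×2 = 2 → write 0 carry 1
  1×2+1 = 3 → write 1 carry 1
  1×2+1 = 3 → write 1 carry 1
  remaining carry: 1

0b11101001111100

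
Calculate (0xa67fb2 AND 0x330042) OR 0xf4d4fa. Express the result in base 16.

0xf6d4fa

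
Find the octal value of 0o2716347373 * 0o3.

0o10553266361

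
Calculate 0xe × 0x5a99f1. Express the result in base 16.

Multiply each base-16 digit by 14, carrying:
  1×14 = 14 → write e
  f×14 = 210 → write 2 carry 13
  9×14+13 = 139 → write b carry 8
  9×14+8 = 134 → write 6 carry 8
  a×14+8 = 148 → write 4 carry 9
  5×14+9 = 79 → write f carry 4
  remaining carry: 4

0x4f46b2e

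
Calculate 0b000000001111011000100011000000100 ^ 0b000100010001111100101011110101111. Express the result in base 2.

0b000100011110100100001000110101011

XOR bit by bit (1 where the bits differ):
  000000001111011000100011000000100
^ 000100010001111100101011110101111
= 000100011110100100001000110101011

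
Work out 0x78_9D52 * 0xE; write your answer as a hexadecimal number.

0x6989A7C

Multiply each base-16 digit by 14, carrying:
  2×14 = 28 → write C carry 1
  5×14+1 = 71 → write 7 carry 4
  D×14+4 = 186 → write A carry 11
  9×14+11 = 137 → write 9 carry 8
  8×14+8 = 120 → write 8 carry 7
  7×14+7 = 105 → write 9 carry 6
  remaining carry: 6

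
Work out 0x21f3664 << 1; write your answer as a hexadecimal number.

0x43e6cc8

1 bits is not a whole number of base-16 digits; in binary: 10000111110011011001100100 << 1 = 100001111100110110011001000.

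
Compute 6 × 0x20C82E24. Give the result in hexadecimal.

0xC4B114D8

Multiply each base-16 digit by 6, carrying:
  4×6 = 24 → write 8 carry 1
  2×6+1 = 13 → write D
  E×6 = 84 → write 4 carry 5
  2×6+5 = 17 → write 1 carry 1
  8×6+1 = 49 → write 1 carry 3
  C×6+3 = 75 → write B carry 4
  0×6+4 = 4 → write 4
  2×6 = 12 → write C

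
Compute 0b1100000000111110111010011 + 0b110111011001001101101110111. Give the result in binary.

0b1000011011010001100101001010

Add column by column in base 2, right to left:
  1+1 = 0 carry 1
  1+1+1 = 1 carry 1
  0+1+1 = 0 carry 1
  0+0+1 = 1
  1+1 = 0 carry 1
  0+1+1 = 0 carry 1
  1+1+1 = 1 carry 1
  1+0+1 = 0 carry 1
  1+1+1 = 1 carry 1
  0+1+1 = 0 carry 1
  1+0+1 = 0 carry 1
  1+1+1 = 1 carry 1
  1+1+1 = 1 carry 1
  1+0+1 = 0 carry 1
  1+0+1 = 0 carry 1
  0+1+1 = 0 carry 1
  0+0+1 = 1
  0+0 = 0
  0+1 = 1
  0+1 = 1
  0+0 = 0
  0+1 = 1
  0+1 = 1
  1+1 = 0 carry 1
  1+0+1 = 0 carry 1
  0+1+1 = 0 carry 1
  0+1+1 = 0 carry 1
  final carry 1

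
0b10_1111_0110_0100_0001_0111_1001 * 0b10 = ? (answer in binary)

Multiply each base-2 digit by 2, carrying:
  1×2 = 2 → write 0 carry 1
  0×2+1 = 1 → write 1
  0×2 = 0 → write 0
  1×2 = 2 → write 0 carry 1
  1×2+1 = 3 → write 1 carry 1
  1×2+1 = 3 → write 1 carry 1
  1×2+1 = 3 → write 1 carry 1
  0×2+1 = 1 → write 1
  1×2 = 2 → write 0 carry 1
  0×2+1 = 1 → write 1
  0×2 = 0 → write 0
  0×2 = 0 → write 0
  0×2 = 0 → write 0
  0×2 = 0 → write 0
  1×2 = 2 → write 0 carry 1
  0×2+1 = 1 → write 1
  0×2 = 0 → write 0
  1×2 = 2 → write 0 carry 1
  1×2+1 = 3 → write 1 carry 1
  0×2+1 = 1 → write 1
  1×2 = 2 → write 0 carry 1
  1×2+1 = 3 → write 1 carry 1
  1×2+1 = 3 → write 1 carry 1
  1×2+1 = 3 → write 1 carry 1
  0×2+1 = 1 → write 1
  1×2 = 2 → write 0 carry 1
  remaining carry: 1

0b101111011001000001011110010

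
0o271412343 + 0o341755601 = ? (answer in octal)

0o633370144

Add column by column in base 8, right to left:
  3+1 = 4
  4+0 = 4
  3+6 = 1 carry 1
  2+5+1 = 0 carry 1
  1+5+1 = 7
  4+7 = 3 carry 1
  1+1+1 = 3
  7+4 = 3 carry 1
  2+3+1 = 6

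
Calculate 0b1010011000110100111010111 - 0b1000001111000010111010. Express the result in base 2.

Subtract column by column in base 2:
  1-0 → 1
  1-1 → 0
  1-0 → 1
  0-1 → 1 (borrow)
  1-1-1 → 1 (borrow)
  0-1-1 → 0 (borrow)
  1-0-1 → 0
  1-1 → 0
  1-0 → 1
  0-0 → 0
  0-0 → 0
  1-0 → 1
  0-1 → 1 (borrow)
  1-1-1 → 1 (borrow)
  1-1-1 → 1 (borrow)
  0-1-1 → 0 (borrow)
  0-0-1 → 1 (borrow)
  0-0-1 → 1 (borrow)
  1-0-1 → 0
  1-0 → 1
  0-0 → 0
  0-1 → 1 (borrow)
  1-0-1 → 0
  0-0 → 0
  1-0 → 1

0b1001010110111100100011101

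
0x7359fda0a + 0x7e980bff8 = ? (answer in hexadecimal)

0xf1f209a02

Add column by column in base 16, right to left:
  a+8 = 2 carry 1
  0+f+1 = 0 carry 1
  a+f+1 = a carry 1
  d+b+1 = 9 carry 1
  f+0+1 = 0 carry 1
  9+8+1 = 2 carry 1
  5+9+1 = f
  3+e = 1 carry 1
  7+7+1 = f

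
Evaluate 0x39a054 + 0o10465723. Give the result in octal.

0o27006047

0x39a054 = 0o16320124 in octal.
Add column by column in base 8, right to left:
  4+3 = 7
  2+2 = 4
  1+7 = 0 carry 1
  0+5+1 = 6
  2+6 = 0 carry 1
  3+4+1 = 0 carry 1
  6+0+1 = 7
  1+1 = 2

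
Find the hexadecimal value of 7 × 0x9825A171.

0x429076A17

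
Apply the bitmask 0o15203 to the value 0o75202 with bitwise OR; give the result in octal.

OR each oct digit independently (no carries):
  7|1=7, 5|5=5, 2|2=2, 0|0=0, 2|3=3

0o75203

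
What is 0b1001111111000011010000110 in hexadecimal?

0x13F8686

Group the bits into nibbles: 0001 0011 1111 1000 0110 1000 0110 → 13F8686.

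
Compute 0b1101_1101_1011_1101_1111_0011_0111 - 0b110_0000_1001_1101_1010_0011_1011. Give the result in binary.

0b111110100100000010011111100

Subtract column by column in base 2:
  1-1 → 0
  1-1 → 0
  1-0 → 1
  0-1 → 1 (borrow)
  1-1-1 → 1 (borrow)
  1-1-1 → 1 (borrow)
  0-0-1 → 1 (borrow)
  0-0-1 → 1 (borrow)
  1-0-1 → 0
  1-1 → 0
  1-0 → 1
  1-1 → 0
  1-1 → 0
  0-0 → 0
  1-1 → 0
  1-1 → 0
  1-1 → 0
  1-0 → 1
  0-0 → 0
  1-1 → 0
  1-0 → 1
  0-0 → 0
  1-0 → 1
  1-0 → 1
  1-0 → 1
  0-1 → 1 (borrow)
  1-1-1 → 1 (borrow)
  1-0-1 → 0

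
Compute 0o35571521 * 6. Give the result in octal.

0o262331746

Multiply each base-8 digit by 6, carrying:
  1×6 = 6 → write 6
  2×6 = 12 → write 4 carry 1
  5×6+1 = 31 → write 7 carry 3
  1×6+3 = 9 → write 1 carry 1
  7×6+1 = 43 → write 3 carry 5
  5×6+5 = 35 → write 3 carry 4
  5×6+4 = 34 → write 2 carry 4
  3×6+4 = 22 → write 6 carry 2
  remaining carry: 2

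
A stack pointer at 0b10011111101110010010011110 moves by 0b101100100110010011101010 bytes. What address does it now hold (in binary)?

0b11001100010100100110001000

Add column by column in base 2, right to left:
  0+0 = 0
  1+1 = 0 carry 1
  1+0+1 = 0 carry 1
  1+1+1 = 1 carry 1
  1+0+1 = 0 carry 1
  0+1+1 = 0 carry 1
  0+1+1 = 0 carry 1
  1+1+1 = 1 carry 1
  0+0+1 = 1
  0+0 = 0
  1+1 = 0 carry 1
  0+0+1 = 1
  0+0 = 0
  1+1 = 0 carry 1
  1+1+1 = 1 carry 1
  1+0+1 = 0 carry 1
  0+0+1 = 1
  1+1 = 0 carry 1
  1+0+1 = 0 carry 1
  1+0+1 = 0 carry 1
  1+1+1 = 1 carry 1
  1+1+1 = 1 carry 1
  1+0+1 = 0 carry 1
  0+1+1 = 0 carry 1
  0+0+1 = 1
  1+0 = 1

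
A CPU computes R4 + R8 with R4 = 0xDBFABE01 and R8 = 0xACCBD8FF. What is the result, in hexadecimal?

0x188C69700

Add column by column in base 16, right to left:
  1+F = 0 carry 1
  0+F+1 = 0 carry 1
  E+8+1 = 7 carry 1
  B+D+1 = 9 carry 1
  A+B+1 = 6 carry 1
  F+C+1 = C carry 1
  B+C+1 = 8 carry 1
  D+A+1 = 8 carry 1
  final carry 1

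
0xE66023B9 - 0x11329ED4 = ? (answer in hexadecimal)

0xD52D84E5

Subtract column by column in base 16:
  9-4 → 5
  B-D → E (borrow)
  3-E-1 → 4 (borrow)
  2-9-1 → 8 (borrow)
  0-2-1 → D (borrow)
  6-3-1 → 2
  6-1 → 5
  E-1 → D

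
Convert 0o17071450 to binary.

Each octal digit is 3 bits: 1=001 7=111 0=000 7=111 1=001 4=100 5=101 0=000.

0b1111000111001100101000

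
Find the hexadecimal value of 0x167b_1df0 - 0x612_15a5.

0x1069084b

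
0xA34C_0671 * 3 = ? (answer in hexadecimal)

0x1E9E41353

Multiply each base-16 digit by 3, carrying:
  1×3 = 3 → write 3
  7×3 = 21 → write 5 carry 1
  6×3+1 = 19 → write 3 carry 1
  0×3+1 = 1 → write 1
  C×3 = 36 → write 4 carry 2
  4×3+2 = 14 → write E
  3×3 = 9 → write 9
  A×3 = 30 → write E carry 1
  remaining carry: 1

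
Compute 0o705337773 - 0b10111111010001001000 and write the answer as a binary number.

0o705337773 = 0b111000101011011111111111011 in binary.
Subtract column by column in base 2:
  1-0 → 1
  1-0 → 1
  0-0 → 0
  1-1 → 0
  1-0 → 1
  1-0 → 1
  1-1 → 0
  1-0 → 1
  1-0 → 1
  1-0 → 1
  1-1 → 0
  1-0 → 1
  1-1 → 0
  1-1 → 0
  0-1 → 1 (borrow)
  1-1-1 → 1 (borrow)
  1-1-1 → 1 (borrow)
  0-1-1 → 0 (borrow)
  1-0-1 → 0
  0-1 → 1 (borrow)
  1-0-1 → 0
  0-0 → 0
  0-0 → 0
  0-0 → 0
  1-0 → 1
  1-0 → 1
  1-0 → 1

0b111000010011100101110110011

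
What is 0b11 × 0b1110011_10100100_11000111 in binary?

0b1010110101110111001010101

Multiply each base-2 digit by 3, carrying:
  1×3 = 3 → write 1 carry 1
  1×3+1 = 4 → write 0 carry 2
  1×3+2 = 5 → write 1 carry 2
  0×3+2 = 2 → write 0 carry 1
  0×3+1 = 1 → write 1
  0×3 = 0 → write 0
  1×3 = 3 → write 1 carry 1
  1×3+1 = 4 → write 0 carry 2
  0×3+2 = 2 → write 0 carry 1
  0×3+1 = 1 → write 1
  1×3 = 3 → write 1 carry 1
  0×3+1 = 1 → write 1
  0×3 = 0 → write 0
  1×3 = 3 → write 1 carry 1
  0×3+1 = 1 → write 1
  1×3 = 3 → write 1 carry 1
  1×3+1 = 4 → write 0 carry 2
  1×3+2 = 5 → write 1 carry 2
  0×3+2 = 2 → write 0 carry 1
  0×3+1 = 1 → write 1
  1×3 = 3 → write 1 carry 1
  1×3+1 = 4 → write 0 carry 2
  1×3+2 = 5 → write 1 carry 2
  remaining carry: 10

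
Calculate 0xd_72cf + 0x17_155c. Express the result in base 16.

0x24882b

Add column by column in base 16, right to left:
  f+c = b carry 1
  c+5+1 = 2 carry 1
  2+5+1 = 8
  7+1 = 8
  d+7 = 4 carry 1
  0+1+1 = 2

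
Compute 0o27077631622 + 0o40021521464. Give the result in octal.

0o67121353306

Add column by column in base 8, right to left:
  2+4 = 6
  2+6 = 0 carry 1
  6+4+1 = 3 carry 1
  1+1+1 = 3
  3+2 = 5
  6+5 = 3 carry 1
  7+1+1 = 1 carry 1
  7+2+1 = 2 carry 1
  0+0+1 = 1
  7+0 = 7
  2+4 = 6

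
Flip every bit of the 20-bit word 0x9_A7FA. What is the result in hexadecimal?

Each hex digit d becomes F−d:
  9→6, A→5, 7→8, F→0, A→5

0x65805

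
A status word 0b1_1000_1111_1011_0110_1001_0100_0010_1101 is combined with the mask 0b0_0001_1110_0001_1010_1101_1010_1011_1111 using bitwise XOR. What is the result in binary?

XOR bit by bit (1 where the bits differ):
  110001111101101101001010000101101
^ 000011110000110101101101010111111
= 110010001101011000100111010010010

0b110010001101011000100111010010010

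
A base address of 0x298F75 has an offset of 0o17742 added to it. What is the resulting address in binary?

0b1010011010111101010111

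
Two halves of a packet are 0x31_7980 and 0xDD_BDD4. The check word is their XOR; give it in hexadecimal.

XOR each hex digit independently (no carries):
  3^D=E, 1^D=C, 7^B=C, 9^D=4, 8^D=5, 0^4=4

0xECC454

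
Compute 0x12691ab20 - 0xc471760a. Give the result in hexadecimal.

0x62203516

Subtract column by column in base 16:
  0-a → 6 (borrow)
  2-0-1 → 1
  b-6 → 5
  a-7 → 3
  1-1 → 0
  9-7 → 2
  6-4 → 2
  2-c → 6 (borrow)
  1-0-1 → 0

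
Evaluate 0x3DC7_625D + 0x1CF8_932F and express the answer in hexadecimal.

0x5ABFF58C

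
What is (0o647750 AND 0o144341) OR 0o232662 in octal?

0o276762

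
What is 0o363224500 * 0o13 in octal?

0o5164142700

Multiply each base-8 digit by 11, carrying:
  0×11 = 0 → write 0
  0×11 = 0 → write 0
  5×11 = 55 → write 7 carry 6
  4×11+6 = 50 → write 2 carry 6
  2×11+6 = 28 → write 4 carry 3
  2×11+3 = 25 → write 1 carry 3
  3×11+3 = 36 → write 4 carry 4
  6×11+4 = 70 → write 6 carry 8
  3×11+8 = 41 → write 1 carry 5
  remaining carry: 5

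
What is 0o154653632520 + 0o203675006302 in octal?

0o360550641022

Add column by column in base 8, right to left:
  0+2 = 2
  2+0 = 2
  5+3 = 0 carry 1
  2+6+1 = 1 carry 1
  3+0+1 = 4
  6+0 = 6
  3+5 = 0 carry 1
  5+7+1 = 5 carry 1
  6+6+1 = 5 carry 1
  4+3+1 = 0 carry 1
  5+0+1 = 6
  1+2 = 3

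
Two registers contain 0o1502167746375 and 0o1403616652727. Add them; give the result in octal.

Add column by column in base 8, right to left:
  5+7 = 4 carry 1
  7+2+1 = 2 carry 1
  3+7+1 = 3 carry 1
  6+2+1 = 1 carry 1
  4+5+1 = 2 carry 1
  7+6+1 = 6 carry 1
  7+6+1 = 6 carry 1
  6+1+1 = 0 carry 1
  1+6+1 = 0 carry 1
  2+3+1 = 6
  0+0 = 0
  5+4 = 1 carry 1
  1+1+1 = 3

0o3106006621324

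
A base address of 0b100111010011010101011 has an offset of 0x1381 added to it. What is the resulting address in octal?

0o4735054

0b100111010011010101011 = 0o4723253 in octal.
0x1381 = 0o11601 in octal.
Add column by column in base 8, right to left:
  3+1 = 4
  5+0 = 5
  2+6 = 0 carry 1
  3+1+1 = 5
  2+1 = 3
  7+0 = 7
  4+0 = 4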